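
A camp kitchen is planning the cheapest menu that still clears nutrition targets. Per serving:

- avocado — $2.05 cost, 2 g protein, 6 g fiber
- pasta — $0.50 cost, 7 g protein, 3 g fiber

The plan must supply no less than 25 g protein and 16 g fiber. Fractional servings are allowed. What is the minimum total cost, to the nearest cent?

$2.67

Check every corner: each single food scaled to meet both minima, and each pair solved so both constraints bind.
avocado only: max(25/2, 16/6) = 12.5 servings → $25.62.
pasta only: max(25/7, 16/3) = 5.333 servings → $2.67.
avocado + pasta with both tight: 1.028 servings and 3.278 servings → $3.75.
So the least-cost plan costs $2.67.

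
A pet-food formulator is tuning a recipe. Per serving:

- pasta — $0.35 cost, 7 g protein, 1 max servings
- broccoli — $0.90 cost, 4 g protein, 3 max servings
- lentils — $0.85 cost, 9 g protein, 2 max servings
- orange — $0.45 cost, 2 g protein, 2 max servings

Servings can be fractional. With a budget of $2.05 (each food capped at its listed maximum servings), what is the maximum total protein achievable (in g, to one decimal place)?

Protein per dollar: pasta 20, lentils 10.59, broccoli 4.444, orange 4.444.
Take 1 serving of pasta: spends $0.35, +7.0 g protein (running total 7.0 g).
Take 2 servings of lentils: spends $1.70, +18.0 g protein (running total 25.0 g).
Filling greedily by protein-per-dollar is optimal for one linear limit, giving 25.0 g.

25.0 g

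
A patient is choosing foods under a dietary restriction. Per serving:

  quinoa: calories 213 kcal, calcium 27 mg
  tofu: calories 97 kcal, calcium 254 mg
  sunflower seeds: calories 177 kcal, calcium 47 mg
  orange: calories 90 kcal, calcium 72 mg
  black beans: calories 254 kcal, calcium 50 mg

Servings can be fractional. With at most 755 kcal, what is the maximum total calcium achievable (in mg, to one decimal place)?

Calcium per kcal: tofu 2.619, orange 0.8, sunflower seeds 0.2655, black beans 0.1969, quinoa 0.1268.
With no serving limits, spend the whole calories allowance on tofu: 755 kcal / 97 kcal × 254 mg = 1977.0 mg.

1977.0 mg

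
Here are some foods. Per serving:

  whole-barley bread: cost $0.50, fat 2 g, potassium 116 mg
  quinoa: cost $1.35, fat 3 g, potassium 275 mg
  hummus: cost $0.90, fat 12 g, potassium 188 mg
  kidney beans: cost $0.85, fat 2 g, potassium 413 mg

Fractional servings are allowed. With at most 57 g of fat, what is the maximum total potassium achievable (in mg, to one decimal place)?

Potassium per g fat: kidney beans 206.5, quinoa 91.67, whole-barley bread 58, hummus 15.67.
With no serving limits, spend the whole fat allowance on kidney beans: 57 g / 2 g × 413 mg = 11770.5 mg.

11770.5 mg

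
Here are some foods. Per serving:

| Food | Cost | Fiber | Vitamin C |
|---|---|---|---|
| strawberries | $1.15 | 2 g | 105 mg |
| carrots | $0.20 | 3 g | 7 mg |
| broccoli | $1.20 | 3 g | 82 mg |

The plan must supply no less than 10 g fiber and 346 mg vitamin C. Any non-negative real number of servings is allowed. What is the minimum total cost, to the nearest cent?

$3.94

Compare the cost at each extreme point of the feasible region.
strawberries only: max(10/2, 346/105) = 5 servings → $5.75.
carrots only: max(10/3, 346/7) = 49.43 servings → $9.89.
broccoli only: max(10/3, 346/82) = 4.22 servings → $5.06.
strawberries + carrots with both tight: 3.216 servings and 1.189 servings → $3.94.
strawberries + broccoli with both tight: 1.444 servings and 2.371 servings → $4.51.
carrots + broccoli: the both-tight solution has a negative serving — not a feasible corner.
Cheapest feasible corner: $3.94.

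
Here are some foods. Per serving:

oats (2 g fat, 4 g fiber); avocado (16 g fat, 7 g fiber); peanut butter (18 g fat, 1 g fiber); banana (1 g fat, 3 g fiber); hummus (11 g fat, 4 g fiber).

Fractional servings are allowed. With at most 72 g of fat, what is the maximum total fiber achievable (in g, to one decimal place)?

Fiber per g fat: banana 3, oats 2, avocado 0.4375, hummus 0.3636, peanut butter 0.05556.
With no serving limits, spend the whole fat allowance on banana: 72 g / 1 g × 3 g = 216.0 g.

216.0 g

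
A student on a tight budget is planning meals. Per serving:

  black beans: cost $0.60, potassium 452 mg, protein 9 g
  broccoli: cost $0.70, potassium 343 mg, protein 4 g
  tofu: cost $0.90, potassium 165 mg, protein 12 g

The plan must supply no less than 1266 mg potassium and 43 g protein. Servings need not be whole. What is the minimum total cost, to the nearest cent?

$2.87

An LP optimum is at a vertex; with two nutrient constraints at most two foods are used. Check each candidate.
black beans only: max(1266/452, 43/9) = 4.778 servings → $2.87.
broccoli only: max(1266/343, 43/4) = 10.75 servings → $7.53.
tofu only: max(1266/165, 43/12) = 7.673 servings → $6.91.
black beans + broccoli: intersection lies outside the first quadrant.
black beans + tofu with both tight: 2.056 servings and 2.042 servings → $3.07.
broccoli + tofu with both tight: 2.343 servings and 2.802 servings → $4.16.
So the least-cost plan costs $2.87.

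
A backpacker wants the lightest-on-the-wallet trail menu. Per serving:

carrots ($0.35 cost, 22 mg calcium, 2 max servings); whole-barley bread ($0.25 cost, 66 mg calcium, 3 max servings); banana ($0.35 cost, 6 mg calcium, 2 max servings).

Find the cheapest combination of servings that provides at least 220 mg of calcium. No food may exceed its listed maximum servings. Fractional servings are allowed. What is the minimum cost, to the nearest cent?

$1.10

Cost per mg of calcium: whole-barley bread $0.0038, carrots $0.0159, banana $0.0583.
Take 3 servings of whole-barley bread: +198.0 mg calcium for $0.75 (total $0.75, still need 22.0 mg).
Take 1 serving of carrots: +22.0 mg calcium for $0.35 (total $1.10, still need 0.0 mg).
Filling from the cheapest source first is optimal under one linear minimum: $1.10.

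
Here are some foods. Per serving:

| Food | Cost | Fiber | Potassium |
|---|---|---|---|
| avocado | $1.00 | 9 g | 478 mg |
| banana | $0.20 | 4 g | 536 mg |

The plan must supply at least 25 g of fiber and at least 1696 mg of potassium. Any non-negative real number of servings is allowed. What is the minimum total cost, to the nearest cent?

At the optimum either one food covers both requirements or two foods hit both targets exactly; no other combination can be cheaper.
avocado only: max(25/9, 1696/478) = 3.548 servings → $3.55.
banana only: max(25/4, 1696/536) = 6.25 servings → $1.25.
avocado + banana with both tight: 2.272 servings and 1.138 servings → $2.50.
The minimum over all feasible corners is $1.25.

$1.25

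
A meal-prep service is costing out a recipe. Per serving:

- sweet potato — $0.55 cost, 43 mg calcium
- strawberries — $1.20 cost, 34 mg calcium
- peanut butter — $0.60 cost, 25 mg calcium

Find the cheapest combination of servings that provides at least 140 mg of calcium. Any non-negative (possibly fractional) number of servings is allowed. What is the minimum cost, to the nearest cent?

Cost per mg of calcium: sweet potato $0.0128, peanut butter $0.0240, strawberries $0.0353.
With no serving limits, use only sweet potato: 140 mg / 43 mg = 3.256 servings × $0.55 = $1.79.

$1.79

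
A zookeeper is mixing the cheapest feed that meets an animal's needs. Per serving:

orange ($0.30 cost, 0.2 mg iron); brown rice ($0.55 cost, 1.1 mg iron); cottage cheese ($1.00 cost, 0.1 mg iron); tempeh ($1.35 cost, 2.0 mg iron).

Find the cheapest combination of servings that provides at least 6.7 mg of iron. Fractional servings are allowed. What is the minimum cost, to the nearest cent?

$3.35

Cost per mg of iron: brown rice $0.5000, tempeh $0.6750, orange $1.5000, cottage cheese $10.0000.
With no serving limits, use only brown rice: 6.7 mg / 1.1 mg = 6.091 servings × $0.55 = $3.35.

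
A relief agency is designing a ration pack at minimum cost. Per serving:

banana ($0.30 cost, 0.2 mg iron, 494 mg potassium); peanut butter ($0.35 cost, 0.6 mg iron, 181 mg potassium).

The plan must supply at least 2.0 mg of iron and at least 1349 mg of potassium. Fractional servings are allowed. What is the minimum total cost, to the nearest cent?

$1.48

Check every corner: each single food scaled to meet both minima, and each pair solved so both constraints bind.
banana only: max(2.0/0.2, 1349/494) = 10 servings → $3.00.
peanut butter only: max(2.0/0.6, 1349/181) = 7.453 servings → $2.61.
banana + peanut butter with both tight: 1.719 servings and 2.76 servings → $1.48.
The minimum over all feasible corners is $1.48.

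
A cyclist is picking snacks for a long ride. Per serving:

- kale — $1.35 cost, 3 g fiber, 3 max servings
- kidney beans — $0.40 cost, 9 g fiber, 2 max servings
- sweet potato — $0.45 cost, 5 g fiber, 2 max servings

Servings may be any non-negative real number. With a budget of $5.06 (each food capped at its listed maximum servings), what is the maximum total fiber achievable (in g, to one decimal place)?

Fiber per dollar: kidney beans 22.5, sweet potato 11.11, kale 2.222.
Take 2 servings of kidney beans: spends $0.80, +18.0 g fiber (running total 18.0 g).
Take 2 servings of sweet potato: spends $0.90, +10.0 g fiber (running total 28.0 g).
Take 2.489 servings of kale: spends $3.36, +7.5 g fiber (running total 35.5 g).
Filling greedily by fiber-per-dollar is optimal for one linear limit, giving 35.5 g.

35.5 g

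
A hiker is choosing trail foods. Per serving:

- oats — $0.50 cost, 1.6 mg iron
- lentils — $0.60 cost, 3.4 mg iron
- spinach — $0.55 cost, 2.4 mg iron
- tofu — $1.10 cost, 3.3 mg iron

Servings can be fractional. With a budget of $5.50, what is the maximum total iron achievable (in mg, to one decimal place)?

Iron per dollar: lentils 5.667, spinach 4.364, oats 3.2, tofu 3.
With no serving limits, spend the whole cost allowance on lentils: $5.50 / $0.60 × 3.4 mg = 31.2 mg.

31.2 mg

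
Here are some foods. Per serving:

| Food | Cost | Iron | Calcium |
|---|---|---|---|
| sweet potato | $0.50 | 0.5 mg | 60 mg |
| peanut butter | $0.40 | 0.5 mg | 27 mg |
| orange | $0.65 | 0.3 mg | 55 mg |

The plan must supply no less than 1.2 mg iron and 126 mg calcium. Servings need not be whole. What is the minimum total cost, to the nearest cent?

Check every corner: each single food scaled to meet both minima, and each pair solved so both constraints bind.
sweet potato only: max(1.2/0.5, 126/60) = 2.4 servings → $1.20.
peanut butter only: max(1.2/0.5, 126/27) = 4.667 servings → $1.87.
orange only: max(1.2/0.3, 126/55) = 4 servings → $2.60.
sweet potato + peanut butter with both tight: 1.855 servings and 0.5455 servings → $1.15.
sweet potato + orange: intersection lies outside the first quadrant.
peanut butter + orange with both tight: 1.454 servings and 1.577 servings → $1.61.
So the least-cost plan costs $1.15.

$1.15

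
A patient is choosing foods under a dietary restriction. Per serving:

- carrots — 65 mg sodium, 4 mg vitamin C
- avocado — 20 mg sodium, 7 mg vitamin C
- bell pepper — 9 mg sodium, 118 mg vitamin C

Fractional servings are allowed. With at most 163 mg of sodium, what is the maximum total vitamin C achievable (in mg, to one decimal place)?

Vitamin C per mg sodium: bell pepper 13.11, avocado 0.35, carrots 0.06154.
With no serving limits, spend the whole sodium allowance on bell pepper: 163 mg / 9 mg × 118 mg = 2137.1 mg.

2137.1 mg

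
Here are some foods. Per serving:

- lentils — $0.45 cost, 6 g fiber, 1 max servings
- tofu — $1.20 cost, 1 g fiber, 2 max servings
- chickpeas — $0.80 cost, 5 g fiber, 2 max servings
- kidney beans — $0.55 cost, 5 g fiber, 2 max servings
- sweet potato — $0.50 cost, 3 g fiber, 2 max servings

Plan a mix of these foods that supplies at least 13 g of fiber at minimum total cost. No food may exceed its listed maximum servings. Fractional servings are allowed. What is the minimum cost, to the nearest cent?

Cost per g of fiber: lentils $0.0750, kidney beans $0.1100, chickpeas $0.1600, sweet potato $0.1667, tofu $1.2000.
Take 1 serving of lentils: +6.0 g fiber for $0.45 (total $0.45, still need 7.0 g).
Take 1.4 servings of kidney beans: +7.0 g fiber for $0.77 (total $1.22, still need 0.0 g).
Filling from the cheapest source first is optimal under one linear minimum: $1.22.

$1.22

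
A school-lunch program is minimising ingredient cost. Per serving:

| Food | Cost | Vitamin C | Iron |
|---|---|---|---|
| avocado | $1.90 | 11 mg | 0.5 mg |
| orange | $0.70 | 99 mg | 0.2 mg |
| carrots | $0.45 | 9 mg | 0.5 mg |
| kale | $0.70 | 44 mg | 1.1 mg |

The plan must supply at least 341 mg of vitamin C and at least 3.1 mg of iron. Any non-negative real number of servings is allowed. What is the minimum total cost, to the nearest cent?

With two linear requirements the optimum uses one or two foods; enumerate the corners.
avocado only: max(341/11, 3.1/0.5) = 31 servings → $58.90.
orange only: max(341/99, 3.1/0.2) = 15.5 servings → $10.85.
carrots only: max(341/9, 3.1/0.5) = 37.89 servings → $17.05.
kale only: max(341/44, 3.1/1.1) = 7.75 servings → $5.42.
avocado + orange with both tight: 5.047 servings and 2.884 servings → $11.61.
avocado + carrots: intersection lies outside the first quadrant.
avocado + kale with both targets exact would need a negative amount; discard.
orange + carrots with both tight: 2.99 servings and 5.004 servings → $4.34.
orange + kale with both tight: 2.385 servings and 2.385 servings → $3.34.
carrots + kale: the both-tight solution has a negative serving — not a feasible corner.
The minimum over all feasible corners is $3.34.

$3.34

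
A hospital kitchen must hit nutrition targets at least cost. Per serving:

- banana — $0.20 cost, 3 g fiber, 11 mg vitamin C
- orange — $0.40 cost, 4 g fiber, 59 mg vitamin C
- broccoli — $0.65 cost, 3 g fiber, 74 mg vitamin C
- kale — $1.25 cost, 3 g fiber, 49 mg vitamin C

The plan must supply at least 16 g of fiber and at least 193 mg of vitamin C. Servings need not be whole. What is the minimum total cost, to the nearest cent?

Check every corner: each single food scaled to meet both minima, and each pair solved so both constraints bind.
banana only: max(16/3, 193/11) = 17.55 servings → $3.51.
orange only: max(16/4, 193/59) = 4 servings → $1.60.
broccoli only: max(16/3, 193/74) = 5.333 servings → $3.47.
kale only: max(16/3, 193/49) = 5.333 servings → $6.67.
banana + orange with both tight: 1.293 servings and 3.03 servings → $1.47.
banana + broccoli with both tight: 3.201 servings and 2.132 servings → $2.03.
banana + kale with both tight: 1.798 servings and 3.535 servings → $4.78.
orange + broccoli: intersection lies outside the first quadrant.
orange + kale with both targets exact would need a negative amount; discard.
broccoli + kale: the both-tight solution has a negative serving — not a feasible corner.
So the least-cost plan costs $1.47.

$1.47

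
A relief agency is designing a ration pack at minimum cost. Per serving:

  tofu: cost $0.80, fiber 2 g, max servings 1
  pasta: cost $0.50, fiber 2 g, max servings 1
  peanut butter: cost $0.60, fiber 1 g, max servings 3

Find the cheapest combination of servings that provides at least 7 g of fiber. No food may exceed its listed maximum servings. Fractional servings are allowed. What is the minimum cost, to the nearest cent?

$3.10

Cost per g of fiber: pasta $0.2500, tofu $0.4000, peanut butter $0.6000.
Take 1 serving of pasta: +2.0 g fiber for $0.50 (total $0.50, still need 5.0 g).
Take 1 serving of tofu: +2.0 g fiber for $0.80 (total $1.30, still need 3.0 g).
Take 3 servings of peanut butter: +3.0 g fiber for $1.80 (total $3.10, still need 0.0 g).
Filling from the cheapest source first is optimal under one linear minimum: $3.10.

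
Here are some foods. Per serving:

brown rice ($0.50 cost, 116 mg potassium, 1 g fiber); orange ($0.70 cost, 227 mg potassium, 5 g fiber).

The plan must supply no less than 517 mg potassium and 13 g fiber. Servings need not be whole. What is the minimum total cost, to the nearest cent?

$1.82

brown rice only: max(517/116, 13/1) = 13 servings → $6.50.
orange only: max(517/227, 13/5) = 2.6 servings → $1.82.
brown rice + orange with both targets exact would need a negative amount; discard.
So the least-cost plan costs $1.82.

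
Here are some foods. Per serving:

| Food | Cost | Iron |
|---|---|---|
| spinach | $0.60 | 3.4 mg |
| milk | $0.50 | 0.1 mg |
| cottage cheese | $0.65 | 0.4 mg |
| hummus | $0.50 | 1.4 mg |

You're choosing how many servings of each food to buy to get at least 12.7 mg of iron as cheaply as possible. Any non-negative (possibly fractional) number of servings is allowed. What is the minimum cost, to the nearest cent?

Cost per mg of iron: spinach $0.1765, hummus $0.3571, cottage cheese $1.6250, milk $5.0000.
With no serving limits, use only spinach: 12.7 mg / 3.4 mg = 3.735 servings × $0.60 = $2.24.

$2.24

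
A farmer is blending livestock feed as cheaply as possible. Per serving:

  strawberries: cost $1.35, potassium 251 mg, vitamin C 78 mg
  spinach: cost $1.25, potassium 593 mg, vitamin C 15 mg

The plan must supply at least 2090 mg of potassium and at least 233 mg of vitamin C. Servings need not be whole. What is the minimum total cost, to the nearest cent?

$6.47

For a min-cost LP with two ≥-constraints, a basic feasible solution has at most two positive variables.
strawberries only: max(2090/251, 233/78) = 8.327 servings → $11.24.
spinach only: max(2090/593, 233/15) = 15.53 servings → $19.42.
strawberries + spinach with both tight: 2.514 servings and 2.46 servings → $6.47.
Cheapest feasible corner: $6.47.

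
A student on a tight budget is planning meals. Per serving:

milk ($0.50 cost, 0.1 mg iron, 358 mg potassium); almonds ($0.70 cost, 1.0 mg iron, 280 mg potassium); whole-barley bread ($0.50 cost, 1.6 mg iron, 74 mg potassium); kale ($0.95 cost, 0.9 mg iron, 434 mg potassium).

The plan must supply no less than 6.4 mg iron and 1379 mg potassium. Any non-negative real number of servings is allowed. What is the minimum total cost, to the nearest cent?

Minimising a linear cost over {iron ≥ 6.4, potassium ≥ 1379, servings ≥ 0} — the optimum is at a vertex, using one or two foods.
milk only: max(6.4/0.1, 1379/358) = 64 servings → $32.00.
almonds only: max(6.4/1.0, 1379/280) = 6.4 servings → $4.48.
whole-barley bread only: max(6.4/1.6, 1379/74) = 18.64 servings → $9.32.
kale only: max(6.4/0.9, 1379/434) = 7.111 servings → $6.76.
milk + almonds: the both-tight solution has a negative serving — not a feasible corner.
milk + whole-barley bread with both tight: 3.065 servings and 3.808 servings → $3.44.
milk + kale with both targets exact would need a negative amount; discard.
almonds + whole-barley bread with both tight: 4.633 servings and 1.104 servings → $3.80.
almonds + kale with both targets exact would need a negative amount; discard.
whole-barley bread + kale with both tight: 2.447 servings and 2.76 servings → $3.85.
The minimum over all feasible corners is $3.44.

$3.44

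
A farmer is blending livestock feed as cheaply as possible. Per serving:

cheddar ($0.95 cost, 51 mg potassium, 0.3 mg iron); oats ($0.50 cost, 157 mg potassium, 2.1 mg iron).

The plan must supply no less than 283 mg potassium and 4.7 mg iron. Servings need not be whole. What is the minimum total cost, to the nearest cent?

$1.12

An LP optimum is at a vertex; with two nutrient constraints at most two foods are used. Check each candidate.
cheddar only: max(283/51, 4.7/0.3) = 15.67 servings → $14.88.
oats only: max(283/157, 4.7/2.1) = 2.238 servings → $1.12.
cheddar + oats: intersection lies outside the first quadrant.
So the least-cost plan costs $1.12.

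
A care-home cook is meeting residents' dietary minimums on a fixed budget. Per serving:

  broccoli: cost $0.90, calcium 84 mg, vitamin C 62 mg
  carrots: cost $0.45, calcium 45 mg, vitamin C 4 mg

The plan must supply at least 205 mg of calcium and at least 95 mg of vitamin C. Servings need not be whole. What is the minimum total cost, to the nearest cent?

$2.13

A basic optimal solution has at most two foods positive. Try each food alone and each pair with both targets met exactly.
broccoli only: max(205/84, 95/62) = 2.44 servings → $2.20.
carrots only: max(205/45, 95/4) = 23.75 servings → $10.69.
broccoli + carrots with both tight: 1.408 servings and 1.927 servings → $2.13.
So the least-cost plan costs $2.13.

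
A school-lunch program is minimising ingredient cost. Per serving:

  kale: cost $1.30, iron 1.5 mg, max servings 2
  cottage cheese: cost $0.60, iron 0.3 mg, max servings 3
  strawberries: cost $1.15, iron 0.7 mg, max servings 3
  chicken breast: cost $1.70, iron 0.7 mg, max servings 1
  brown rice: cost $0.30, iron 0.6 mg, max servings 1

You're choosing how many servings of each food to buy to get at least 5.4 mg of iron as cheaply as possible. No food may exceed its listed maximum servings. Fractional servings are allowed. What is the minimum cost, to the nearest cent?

$5.86

Cost per mg of iron: brown rice $0.5000, kale $0.8667, strawberries $1.6429, cottage cheese $2.0000, chicken breast $2.4286.
Take 1 serving of brown rice: +0.6 mg iron for $0.30 (total $0.30, still need 4.8 mg).
Take 2 servings of kale: +3.0 mg iron for $2.60 (total $2.90, still need 1.8 mg).
Take 2.571 servings of strawberries: +1.8 mg iron for $2.96 (total $5.86, still need 0.0 mg).
Filling from the cheapest source first is optimal under one linear minimum: $5.86.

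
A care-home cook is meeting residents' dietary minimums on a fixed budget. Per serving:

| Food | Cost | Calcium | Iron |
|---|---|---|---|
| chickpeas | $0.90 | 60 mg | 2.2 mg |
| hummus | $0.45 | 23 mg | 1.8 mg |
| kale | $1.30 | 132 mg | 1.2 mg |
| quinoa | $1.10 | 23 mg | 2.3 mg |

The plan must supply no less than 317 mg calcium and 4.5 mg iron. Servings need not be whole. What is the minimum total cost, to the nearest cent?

At the optimum either one food covers both requirements or two foods hit both targets exactly; no other combination can be cheaper.
chickpeas only: max(317/60, 4.5/2.2) = 5.283 servings → $4.75.
hummus only: max(317/23, 4.5/1.8) = 13.78 servings → $6.20.
kale only: max(317/132, 4.5/1.2) = 3.75 servings → $4.88.
quinoa only: max(317/23, 4.5/2.3) = 13.78 servings → $15.16.
chickpeas + hummus: the both-tight solution has a negative serving — not a feasible corner.
chickpeas + kale with both tight: 0.978 servings and 1.957 servings → $3.42.
chickpeas + quinoa: intersection lies outside the first quadrant.
hummus + kale with both tight: 1.017 servings and 2.224 servings → $3.35.
hummus + quinoa: the both-tight solution has a negative serving — not a feasible corner.
kale + quinoa with both tight: 2.267 servings and 0.7739 servings → $3.80.
So the least-cost plan costs $3.35.

$3.35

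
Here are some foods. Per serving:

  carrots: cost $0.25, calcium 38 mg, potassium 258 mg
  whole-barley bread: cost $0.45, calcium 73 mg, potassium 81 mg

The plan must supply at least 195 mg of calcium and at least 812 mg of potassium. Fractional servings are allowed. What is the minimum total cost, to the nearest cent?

$1.25

For a min-cost LP with two ≥-constraints, a basic feasible solution has at most two positive variables.
carrots only: max(195/38, 812/258) = 5.132 servings → $1.28.
whole-barley bread only: max(195/73, 812/81) = 10.02 servings → $4.51.
carrots + whole-barley bread with both tight: 2.76 servings and 1.235 servings → $1.25.
The minimum over all feasible corners is $1.25.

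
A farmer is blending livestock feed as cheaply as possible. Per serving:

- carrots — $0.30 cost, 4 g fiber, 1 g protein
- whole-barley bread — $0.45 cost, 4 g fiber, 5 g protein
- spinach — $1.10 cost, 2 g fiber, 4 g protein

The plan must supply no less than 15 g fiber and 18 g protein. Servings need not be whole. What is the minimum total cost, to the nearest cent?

$1.66

At the optimum either one food covers both requirements or two foods hit both targets exactly; no other combination can be cheaper.
carrots only: max(15/4, 18/1) = 18 servings → $5.40.
whole-barley bread only: max(15/4, 18/5) = 3.75 servings → $1.69.
spinach only: max(15/2, 18/4) = 7.5 servings → $8.25.
carrots + whole-barley bread with both tight: 0.1875 servings and 3.562 servings → $1.66.
carrots + spinach with both tight: 1.714 servings and 4.071 servings → $4.99.
whole-barley bread + spinach: the both-tight solution has a negative serving — not a feasible corner.
Cheapest feasible corner: $1.66.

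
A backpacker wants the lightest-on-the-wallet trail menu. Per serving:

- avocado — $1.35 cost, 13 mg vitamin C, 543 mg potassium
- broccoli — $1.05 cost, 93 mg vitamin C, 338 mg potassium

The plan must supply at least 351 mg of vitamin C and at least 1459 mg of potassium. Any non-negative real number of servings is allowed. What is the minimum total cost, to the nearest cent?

$4.41

For a min-cost LP with two ≥-constraints, a basic feasible solution has at most two positive variables.
avocado only: max(351/13, 1459/543) = 27 servings → $36.45.
broccoli only: max(351/93, 1459/338) = 4.317 servings → $4.53.
avocado + broccoli with both tight: 0.3698 servings and 3.723 servings → $4.41.
Cheapest feasible corner: $4.41.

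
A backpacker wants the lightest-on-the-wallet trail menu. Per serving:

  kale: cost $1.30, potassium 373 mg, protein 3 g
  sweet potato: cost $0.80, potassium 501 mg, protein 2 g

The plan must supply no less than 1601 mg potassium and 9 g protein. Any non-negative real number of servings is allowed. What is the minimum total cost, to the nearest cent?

$3.60

kale only: max(1601/373, 9/3) = 4.292 servings → $5.58.
sweet potato only: max(1601/501, 9/2) = 4.5 servings → $3.60.
kale + sweet potato with both tight: 1.727 servings and 1.91 servings → $3.77.
The minimum over all feasible corners is $3.60.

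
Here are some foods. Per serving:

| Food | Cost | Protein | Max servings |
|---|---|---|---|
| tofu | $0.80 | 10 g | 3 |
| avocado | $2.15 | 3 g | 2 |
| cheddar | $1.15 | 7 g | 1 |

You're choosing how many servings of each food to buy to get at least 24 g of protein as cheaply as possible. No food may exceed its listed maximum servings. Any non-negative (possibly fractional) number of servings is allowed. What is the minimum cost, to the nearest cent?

$1.92

Cost per g of protein: tofu $0.0800, cheddar $0.1643, avocado $0.7167.
Take 2.4 servings of tofu: +24.0 g protein for $1.92 (total $1.92, still need 0.0 g).
Filling from the cheapest source first is optimal under one linear minimum: $1.92.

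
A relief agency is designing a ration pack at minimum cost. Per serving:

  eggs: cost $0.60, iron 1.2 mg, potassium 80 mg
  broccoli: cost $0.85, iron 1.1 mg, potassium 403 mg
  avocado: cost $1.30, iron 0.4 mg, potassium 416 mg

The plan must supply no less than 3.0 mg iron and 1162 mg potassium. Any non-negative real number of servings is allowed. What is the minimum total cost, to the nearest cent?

An LP optimum is at a vertex; with two nutrient constraints at most two foods are used. Check each candidate.
eggs only: max(3.0/1.2, 1162/80) = 14.53 servings → $8.71.
broccoli only: max(3.0/1.1, 1162/403) = 2.883 servings → $2.45.
avocado only: max(3.0/0.4, 1162/416) = 7.5 servings → $9.75.
eggs + broccoli: the both-tight solution has a negative serving — not a feasible corner.
eggs + avocado with both tight: 1.676 servings and 2.471 servings → $4.22.
broccoli + avocado with both tight: 2.642 servings and 0.2335 servings → $2.55.
The minimum over all feasible corners is $2.45.

$2.45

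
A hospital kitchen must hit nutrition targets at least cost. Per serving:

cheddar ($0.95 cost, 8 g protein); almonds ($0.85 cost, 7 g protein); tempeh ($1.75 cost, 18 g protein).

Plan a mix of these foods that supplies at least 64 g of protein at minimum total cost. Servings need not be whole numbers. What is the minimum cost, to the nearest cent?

Cost per g of protein: tempeh $0.0972, cheddar $0.1187, almonds $0.1214.
With no serving limits, use only tempeh: 64 g / 18 g = 3.556 servings × $1.75 = $6.22.

$6.22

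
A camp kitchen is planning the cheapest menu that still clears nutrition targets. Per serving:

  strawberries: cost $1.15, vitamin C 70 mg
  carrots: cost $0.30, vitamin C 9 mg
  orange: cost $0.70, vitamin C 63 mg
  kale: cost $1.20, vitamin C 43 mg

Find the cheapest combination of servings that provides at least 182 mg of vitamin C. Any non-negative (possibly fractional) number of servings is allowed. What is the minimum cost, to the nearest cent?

Cost per mg of vitamin C: orange $0.0111, strawberries $0.0164, kale $0.0279, carrots $0.0333.
With no serving limits, use only orange: 182 mg / 63 mg = 2.889 servings × $0.70 = $2.02.

$2.02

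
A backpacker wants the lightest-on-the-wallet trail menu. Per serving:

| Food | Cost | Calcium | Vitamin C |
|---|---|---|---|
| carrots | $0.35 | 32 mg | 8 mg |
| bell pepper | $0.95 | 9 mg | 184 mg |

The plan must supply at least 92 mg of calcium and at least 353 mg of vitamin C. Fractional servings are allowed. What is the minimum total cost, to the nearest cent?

Check every corner: each single food scaled to meet both minima, and each pair solved so both constraints bind.
carrots only: max(92/32, 353/8) = 44.12 servings → $15.44.
bell pepper only: max(92/9, 353/184) = 10.22 servings → $9.71.
carrots + bell pepper with both tight: 2.364 servings and 1.816 servings → $2.55.
So the least-cost plan costs $2.55.

$2.55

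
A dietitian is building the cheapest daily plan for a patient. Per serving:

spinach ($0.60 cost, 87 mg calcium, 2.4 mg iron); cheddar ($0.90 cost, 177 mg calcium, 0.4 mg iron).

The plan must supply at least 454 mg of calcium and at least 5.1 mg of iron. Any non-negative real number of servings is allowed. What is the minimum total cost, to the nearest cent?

$2.60

Two binding constraints pin down two serving amounts, so the optimal mix uses at most two foods. The candidates are each food alone (scaled to the tighter of calcium/iron) and each pair with both constraints tight.
spinach only: max(454/87, 5.1/2.4) = 5.218 servings → $3.13.
cheddar only: max(454/177, 5.1/0.4) = 12.75 servings → $11.47.
spinach + cheddar with both tight: 1.849 servings and 1.656 servings → $2.60.
The minimum over all feasible corners is $2.60.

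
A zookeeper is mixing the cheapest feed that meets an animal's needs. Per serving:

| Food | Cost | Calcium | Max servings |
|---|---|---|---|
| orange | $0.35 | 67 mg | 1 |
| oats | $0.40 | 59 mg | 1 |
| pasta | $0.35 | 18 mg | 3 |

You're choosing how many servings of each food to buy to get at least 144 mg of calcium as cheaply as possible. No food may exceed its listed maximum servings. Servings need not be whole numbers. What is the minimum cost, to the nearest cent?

Cost per mg of calcium: orange $0.0052, oats $0.0068, pasta $0.0194.
Take 1 serving of orange: +67.0 mg calcium for $0.35 (total $0.35, still need 77.0 mg).
Take 1 serving of oats: +59.0 mg calcium for $0.40 (total $0.75, still need 18.0 mg).
Take 1 serving of pasta: +18.0 mg calcium for $0.35 (total $1.10, still need 0.0 mg).
Filling from the cheapest source first is optimal under one linear minimum: $1.10.

$1.10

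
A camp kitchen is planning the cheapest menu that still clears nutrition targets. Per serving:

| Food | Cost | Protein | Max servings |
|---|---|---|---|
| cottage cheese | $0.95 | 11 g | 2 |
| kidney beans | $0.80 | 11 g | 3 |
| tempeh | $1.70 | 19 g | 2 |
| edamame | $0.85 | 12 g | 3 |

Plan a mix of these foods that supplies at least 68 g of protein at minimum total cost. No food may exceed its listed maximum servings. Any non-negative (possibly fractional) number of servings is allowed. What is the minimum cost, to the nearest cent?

Cost per g of protein: edamame $0.0708, kidney beans $0.0727, cottage cheese $0.0864, tempeh $0.0895.
Take 3 servings of edamame: +36.0 g protein for $2.55 (total $2.55, still need 32.0 g).
Take 2.909 servings of kidney beans: +32.0 g protein for $2.33 (total $4.88, still need 0.0 g).
Greedy by cheapest-per-g is optimal for a single linear constraint, so the minimum cost is $4.88.

$4.88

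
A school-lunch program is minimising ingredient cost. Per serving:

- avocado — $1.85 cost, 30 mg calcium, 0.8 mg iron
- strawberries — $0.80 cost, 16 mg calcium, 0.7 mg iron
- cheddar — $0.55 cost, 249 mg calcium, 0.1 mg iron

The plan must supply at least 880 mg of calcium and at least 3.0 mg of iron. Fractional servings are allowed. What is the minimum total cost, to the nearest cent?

$4.86

For a min-cost LP with two ≥-constraints, a basic feasible solution has at most two positive variables.
avocado only: max(880/30, 3.0/0.8) = 29.33 servings → $54.27.
strawberries only: max(880/16, 3.0/0.7) = 55 servings → $44.00.
cheddar only: max(880/249, 3.0/0.1) = 30 servings → $16.50.
avocado + strawberries with both targets exact would need a negative amount; discard.
avocado + cheddar with both tight: 3.359 servings and 3.129 servings → $7.94.
strawberries + cheddar with both tight: 3.816 servings and 3.289 servings → $4.86.
The minimum over all feasible corners is $4.86.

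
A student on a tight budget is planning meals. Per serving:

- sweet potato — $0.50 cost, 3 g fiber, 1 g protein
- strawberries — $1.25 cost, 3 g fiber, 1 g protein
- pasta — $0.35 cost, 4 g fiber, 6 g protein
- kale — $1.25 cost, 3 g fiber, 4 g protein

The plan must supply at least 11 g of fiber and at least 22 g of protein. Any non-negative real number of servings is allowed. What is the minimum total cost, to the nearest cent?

$1.28

A basic optimal solution has at most two foods positive. Try each food alone and each pair with both targets met exactly.
sweet potato only: max(11/3, 22/1) = 22 servings → $11.00.
strawberries only: max(11/3, 22/1) = 22 servings → $27.50.
pasta only: max(11/4, 22/6) = 3.667 servings → $1.28.
kale only: max(11/3, 22/4) = 5.5 servings → $6.88.
sweet potato + strawberries (both tight): parallel constraints — no distinct corner.
sweet potato + pasta: intersection lies outside the first quadrant.
sweet potato + kale: the both-tight solution has a negative serving — not a feasible corner.
strawberries + pasta: intersection lies outside the first quadrant.
strawberries + kale with both targets exact would need a negative amount; discard.
pasta + kale: intersection lies outside the first quadrant.
So the least-cost plan costs $1.28.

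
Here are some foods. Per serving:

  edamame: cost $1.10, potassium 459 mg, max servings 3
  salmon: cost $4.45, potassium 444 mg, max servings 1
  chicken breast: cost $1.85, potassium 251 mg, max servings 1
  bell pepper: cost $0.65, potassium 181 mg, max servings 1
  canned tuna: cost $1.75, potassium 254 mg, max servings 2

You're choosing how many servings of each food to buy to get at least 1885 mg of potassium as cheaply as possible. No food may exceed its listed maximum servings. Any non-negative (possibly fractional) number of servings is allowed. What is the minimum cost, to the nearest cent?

Cost per mg of potassium: edamame $0.0024, bell pepper $0.0036, canned tuna $0.0069, chicken breast $0.0074, salmon $0.0100.
Take 3 servings of edamame: +1377.0 mg potassium for $3.30 (total $3.30, still need 508.0 mg).
Take 1 serving of bell pepper: +181.0 mg potassium for $0.65 (total $3.95, still need 327.0 mg).
Take 1.287 servings of canned tuna: +327.0 mg potassium for $2.25 (total $6.20, still need 0.0 mg).
Greedy by cheapest-per-mg is optimal for a single linear constraint, so the minimum cost is $6.20.

$6.20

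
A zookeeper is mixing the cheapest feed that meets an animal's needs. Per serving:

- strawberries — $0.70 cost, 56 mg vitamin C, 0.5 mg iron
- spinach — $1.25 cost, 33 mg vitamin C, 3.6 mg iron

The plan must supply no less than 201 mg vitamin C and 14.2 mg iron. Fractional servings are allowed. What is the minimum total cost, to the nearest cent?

$5.66

strawberries only: max(201/56, 14.2/0.5) = 28.4 servings → $19.88.
spinach only: max(201/33, 14.2/3.6) = 6.091 servings → $7.61.
strawberries + spinach with both tight: 1.378 servings and 3.753 servings → $5.66.
So the least-cost plan costs $5.66.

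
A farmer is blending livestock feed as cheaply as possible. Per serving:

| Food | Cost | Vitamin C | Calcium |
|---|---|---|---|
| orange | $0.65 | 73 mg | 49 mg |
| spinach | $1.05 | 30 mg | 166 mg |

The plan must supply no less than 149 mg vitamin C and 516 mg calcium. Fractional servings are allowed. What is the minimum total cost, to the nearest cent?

$3.56

At the optimum either one food covers both requirements or two foods hit both targets exactly; no other combination can be cheaper.
orange only: max(149/73, 516/49) = 10.53 servings → $6.84.
spinach only: max(149/30, 516/166) = 4.967 servings → $5.21.
orange + spinach with both tight: 0.8691 servings and 2.852 servings → $3.56.
The minimum over all feasible corners is $3.56.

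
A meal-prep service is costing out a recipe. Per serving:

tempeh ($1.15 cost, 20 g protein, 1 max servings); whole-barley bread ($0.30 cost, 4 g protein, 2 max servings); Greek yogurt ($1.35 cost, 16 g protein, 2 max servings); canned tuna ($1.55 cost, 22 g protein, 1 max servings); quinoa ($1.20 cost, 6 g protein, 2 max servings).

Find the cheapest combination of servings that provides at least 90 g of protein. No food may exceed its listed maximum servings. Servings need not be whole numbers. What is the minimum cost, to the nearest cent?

Cost per g of protein: tempeh $0.0575, canned tuna $0.0705, whole-barley bread $0.0750, Greek yogurt $0.0844, quinoa $0.2000.
Take 1 serving of tempeh: +20.0 g protein for $1.15 (total $1.15, still need 70.0 g).
Take 1 serving of canned tuna: +22.0 g protein for $1.55 (total $2.70, still need 48.0 g).
Take 2 servings of whole-barley bread: +8.0 g protein for $0.60 (total $3.30, still need 40.0 g).
Take 2 servings of Greek yogurt: +32.0 g protein for $2.70 (total $6.00, still need 8.0 g).
Take 1.333 servings of quinoa: +8.0 g protein for $1.60 (total $7.60, still need 0.0 g).
Filling from the cheapest source first is optimal under one linear minimum: $7.60.

$7.60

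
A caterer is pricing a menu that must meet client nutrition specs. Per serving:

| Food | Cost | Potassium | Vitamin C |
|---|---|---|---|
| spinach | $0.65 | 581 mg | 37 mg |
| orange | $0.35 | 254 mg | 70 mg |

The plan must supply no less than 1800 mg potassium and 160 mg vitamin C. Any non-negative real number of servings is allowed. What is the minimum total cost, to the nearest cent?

spinach only: max(1800/581, 160/37) = 4.324 servings → $2.81.
orange only: max(1800/254, 160/70) = 7.087 servings → $2.48.
spinach + orange with both tight: 2.73 servings and 0.8429 servings → $2.07.
Cheapest feasible corner: $2.07.

$2.07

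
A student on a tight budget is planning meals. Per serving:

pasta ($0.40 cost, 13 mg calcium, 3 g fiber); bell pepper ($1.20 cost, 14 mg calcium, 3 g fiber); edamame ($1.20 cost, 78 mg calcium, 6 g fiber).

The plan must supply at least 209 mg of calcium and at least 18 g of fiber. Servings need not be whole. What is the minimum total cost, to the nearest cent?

$3.41

With two linear requirements the optimum uses one or two foods; enumerate the corners.
pasta only: max(209/13, 18/3) = 16.08 servings → $6.43.
bell pepper only: max(209/14, 18/3) = 14.93 servings → $17.91.
edamame only: max(209/78, 18/6) = 3 servings → $3.60.
pasta + bell pepper: intersection lies outside the first quadrant.
pasta + edamame with both tight: 0.9615 servings and 2.519 servings → $3.41.
bell pepper + edamame with both tight: 1 serving and 2.5 servings → $4.20.
Cheapest feasible corner: $3.41.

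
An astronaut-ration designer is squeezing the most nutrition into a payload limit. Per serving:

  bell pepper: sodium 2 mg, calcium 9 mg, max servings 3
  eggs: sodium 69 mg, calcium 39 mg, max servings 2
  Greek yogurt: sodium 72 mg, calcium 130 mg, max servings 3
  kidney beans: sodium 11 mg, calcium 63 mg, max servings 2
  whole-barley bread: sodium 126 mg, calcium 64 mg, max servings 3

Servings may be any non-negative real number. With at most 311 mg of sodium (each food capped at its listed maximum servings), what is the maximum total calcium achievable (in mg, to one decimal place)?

Calcium per mg sodium: kidney beans 5.727, bell pepper 4.5, Greek yogurt 1.806, eggs 0.5652, whole-barley bread 0.5079.
Take 2 servings of kidney beans: uses 22 mg sodium, +126.0 mg calcium (running total 126.0 mg).
Take 3 servings of bell pepper: uses 6 mg sodium, +27.0 mg calcium (running total 153.0 mg).
Take 3 servings of Greek yogurt: uses 216 mg sodium, +390.0 mg calcium (running total 543.0 mg).
Take 0.971 servings of eggs: uses 67 mg sodium, +37.9 mg calcium (running total 580.9 mg).
Filling greedily by calcium-per-mg sodium is optimal for one linear limit, giving 580.9 mg.

580.9 mg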